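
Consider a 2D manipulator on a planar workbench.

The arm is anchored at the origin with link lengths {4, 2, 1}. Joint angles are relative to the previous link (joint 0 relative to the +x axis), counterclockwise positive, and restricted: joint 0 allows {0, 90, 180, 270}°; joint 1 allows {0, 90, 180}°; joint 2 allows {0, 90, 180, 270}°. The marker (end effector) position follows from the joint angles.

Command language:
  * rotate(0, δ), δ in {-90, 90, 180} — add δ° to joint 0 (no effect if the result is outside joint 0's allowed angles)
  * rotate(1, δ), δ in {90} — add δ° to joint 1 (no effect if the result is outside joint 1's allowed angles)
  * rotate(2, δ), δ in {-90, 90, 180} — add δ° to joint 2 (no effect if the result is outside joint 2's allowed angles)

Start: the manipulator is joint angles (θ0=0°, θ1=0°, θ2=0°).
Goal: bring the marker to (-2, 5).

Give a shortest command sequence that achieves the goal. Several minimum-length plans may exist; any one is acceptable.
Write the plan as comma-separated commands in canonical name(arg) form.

start: joint angles (θ0=0°, θ1=0°, θ2=0°)
step 1 (rotate(0, 90)): joint angles (θ0=90°, θ1=0°, θ2=0°)
step 2 (rotate(2, -90)): joint angles (θ0=90°, θ1=0°, θ2=270°)
step 3 (rotate(1, 90)): joint angles (θ0=90°, θ1=90°, θ2=270°)
shorter routes all fall short; 3 is best.

rotate(0, 90), rotate(2, -90), rotate(1, 90)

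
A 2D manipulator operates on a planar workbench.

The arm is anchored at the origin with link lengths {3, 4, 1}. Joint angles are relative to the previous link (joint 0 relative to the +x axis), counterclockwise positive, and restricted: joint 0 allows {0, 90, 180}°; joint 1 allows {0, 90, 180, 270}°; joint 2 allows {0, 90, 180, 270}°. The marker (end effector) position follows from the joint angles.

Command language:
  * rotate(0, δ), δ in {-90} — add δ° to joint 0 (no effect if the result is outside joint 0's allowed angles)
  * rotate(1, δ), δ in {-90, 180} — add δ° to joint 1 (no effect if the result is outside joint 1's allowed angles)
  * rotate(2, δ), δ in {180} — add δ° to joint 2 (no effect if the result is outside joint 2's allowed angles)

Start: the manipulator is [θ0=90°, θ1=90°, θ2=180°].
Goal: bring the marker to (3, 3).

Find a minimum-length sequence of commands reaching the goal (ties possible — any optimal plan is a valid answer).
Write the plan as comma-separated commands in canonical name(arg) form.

rotate(0, -90)

start: [θ0=90°, θ1=90°, θ2=180°]
t=1 rotate(0, -90) ⇒ [θ0=0°, θ1=90°, θ2=180°]
no 0-step plan works, so 1 is optimal.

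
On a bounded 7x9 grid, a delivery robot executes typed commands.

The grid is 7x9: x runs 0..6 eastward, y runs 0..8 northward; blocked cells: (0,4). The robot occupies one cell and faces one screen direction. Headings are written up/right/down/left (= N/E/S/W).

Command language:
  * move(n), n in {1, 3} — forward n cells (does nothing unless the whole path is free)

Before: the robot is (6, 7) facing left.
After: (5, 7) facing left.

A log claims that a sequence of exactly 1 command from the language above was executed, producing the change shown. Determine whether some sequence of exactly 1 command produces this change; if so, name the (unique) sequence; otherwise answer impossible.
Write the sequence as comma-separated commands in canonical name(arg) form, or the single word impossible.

key: still facing W — the one step turns nothing
t0: (6, 7) facing left
step 1 (move(1)): (5, 7) facing left
no rival 1-sequence matches.

move(1)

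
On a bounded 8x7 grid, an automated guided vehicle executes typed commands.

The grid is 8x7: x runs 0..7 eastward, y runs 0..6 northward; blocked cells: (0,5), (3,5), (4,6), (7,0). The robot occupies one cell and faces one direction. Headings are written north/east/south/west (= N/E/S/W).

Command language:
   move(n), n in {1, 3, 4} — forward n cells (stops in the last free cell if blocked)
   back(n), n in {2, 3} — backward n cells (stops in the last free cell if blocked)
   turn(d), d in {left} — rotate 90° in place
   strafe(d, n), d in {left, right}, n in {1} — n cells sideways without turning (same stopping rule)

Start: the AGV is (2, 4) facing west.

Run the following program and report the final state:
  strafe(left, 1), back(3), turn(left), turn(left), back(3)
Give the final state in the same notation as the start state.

start: (2, 4) facing west
[1] after strafe(left, 1): (2, 3) facing west
[2] after back(3): (5, 3) facing west
[3] after turn(left): (5, 3) facing south
[4] after turn(left): (5, 3) facing east
[5] after back(3): (2, 3) facing east

(2, 3) facing east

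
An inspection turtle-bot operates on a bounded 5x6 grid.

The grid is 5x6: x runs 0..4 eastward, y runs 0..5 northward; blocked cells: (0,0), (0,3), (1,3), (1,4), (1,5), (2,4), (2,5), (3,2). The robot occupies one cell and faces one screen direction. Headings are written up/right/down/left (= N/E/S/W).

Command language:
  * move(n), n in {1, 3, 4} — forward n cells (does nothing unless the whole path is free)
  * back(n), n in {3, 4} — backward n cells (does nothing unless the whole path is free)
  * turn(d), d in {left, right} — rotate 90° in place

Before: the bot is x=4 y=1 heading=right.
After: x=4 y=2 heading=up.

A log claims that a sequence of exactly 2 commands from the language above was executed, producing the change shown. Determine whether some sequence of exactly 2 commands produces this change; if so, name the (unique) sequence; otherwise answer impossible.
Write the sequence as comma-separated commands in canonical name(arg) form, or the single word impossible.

turn(left), move(1)

key: order matters: swapping turn(left) and move(1) lands elsewhere
from: x=4 y=1 heading=right
t=1 turn(left) ⇒ x=4 y=1 heading=up
t=2 move(1) ⇒ x=4 y=2 heading=up
no other 2-command option fits: unique.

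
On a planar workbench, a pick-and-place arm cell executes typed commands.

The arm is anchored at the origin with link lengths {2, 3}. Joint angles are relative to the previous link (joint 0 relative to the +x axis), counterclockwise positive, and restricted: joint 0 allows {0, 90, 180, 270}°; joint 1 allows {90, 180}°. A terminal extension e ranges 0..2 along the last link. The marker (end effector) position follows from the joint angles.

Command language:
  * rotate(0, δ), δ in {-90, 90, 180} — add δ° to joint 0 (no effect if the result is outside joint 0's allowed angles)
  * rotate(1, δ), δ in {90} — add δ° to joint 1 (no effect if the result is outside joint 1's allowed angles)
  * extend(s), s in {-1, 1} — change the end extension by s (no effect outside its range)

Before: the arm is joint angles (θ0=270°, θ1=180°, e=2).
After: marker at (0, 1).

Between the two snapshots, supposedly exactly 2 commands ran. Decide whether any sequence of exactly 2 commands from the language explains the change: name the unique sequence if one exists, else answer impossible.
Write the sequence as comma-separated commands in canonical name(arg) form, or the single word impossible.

begin: joint angles (θ0=270°, θ1=180°, e=2)
[1] after extend(-1): joint angles (θ0=270°, θ1=180°, e=1)
[2] after extend(-1): joint angles (θ0=270°, θ1=180°, e=0)
all 36 alternatives checked — unique.

extend(-1), extend(-1)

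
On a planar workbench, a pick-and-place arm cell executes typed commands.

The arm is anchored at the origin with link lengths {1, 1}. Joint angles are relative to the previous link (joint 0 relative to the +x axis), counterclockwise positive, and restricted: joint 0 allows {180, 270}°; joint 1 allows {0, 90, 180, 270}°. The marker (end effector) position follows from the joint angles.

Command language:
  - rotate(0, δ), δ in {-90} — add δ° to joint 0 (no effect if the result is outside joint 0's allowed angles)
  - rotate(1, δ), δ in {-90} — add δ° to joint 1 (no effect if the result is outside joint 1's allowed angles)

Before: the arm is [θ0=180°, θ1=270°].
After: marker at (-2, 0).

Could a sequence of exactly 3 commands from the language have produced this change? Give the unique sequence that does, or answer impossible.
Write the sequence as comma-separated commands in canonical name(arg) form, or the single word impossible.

start: [θ0=180°, θ1=270°]
step 1 (rotate(1, -90)): [θ0=180°, θ1=180°]
step 2 (rotate(1, -90)): [θ0=180°, θ1=90°]
step 3 (rotate(1, -90)): [θ0=180°, θ1=0°]
no other 3-command option fits: unique.

rotate(1, -90), rotate(1, -90), rotate(1, -90)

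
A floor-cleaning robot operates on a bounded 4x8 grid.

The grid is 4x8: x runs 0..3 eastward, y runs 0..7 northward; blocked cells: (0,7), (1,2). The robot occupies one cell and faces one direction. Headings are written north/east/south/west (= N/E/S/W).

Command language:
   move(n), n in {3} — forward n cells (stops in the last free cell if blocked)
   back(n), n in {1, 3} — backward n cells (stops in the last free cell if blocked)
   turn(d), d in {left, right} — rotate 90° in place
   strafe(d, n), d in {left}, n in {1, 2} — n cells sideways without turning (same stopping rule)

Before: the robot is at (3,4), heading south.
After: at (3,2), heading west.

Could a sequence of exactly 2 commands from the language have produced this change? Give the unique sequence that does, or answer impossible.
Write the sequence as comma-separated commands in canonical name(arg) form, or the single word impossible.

key: cell and facing (now W) both changed — the 2 commands mix motion and turning
start: at (3,4), heading south
1. turn(right) → at (3,4), heading west
2. strafe(left, 2) → at (3,2), heading west
no rival 2-sequence matches.

turn(right), strafe(left, 2)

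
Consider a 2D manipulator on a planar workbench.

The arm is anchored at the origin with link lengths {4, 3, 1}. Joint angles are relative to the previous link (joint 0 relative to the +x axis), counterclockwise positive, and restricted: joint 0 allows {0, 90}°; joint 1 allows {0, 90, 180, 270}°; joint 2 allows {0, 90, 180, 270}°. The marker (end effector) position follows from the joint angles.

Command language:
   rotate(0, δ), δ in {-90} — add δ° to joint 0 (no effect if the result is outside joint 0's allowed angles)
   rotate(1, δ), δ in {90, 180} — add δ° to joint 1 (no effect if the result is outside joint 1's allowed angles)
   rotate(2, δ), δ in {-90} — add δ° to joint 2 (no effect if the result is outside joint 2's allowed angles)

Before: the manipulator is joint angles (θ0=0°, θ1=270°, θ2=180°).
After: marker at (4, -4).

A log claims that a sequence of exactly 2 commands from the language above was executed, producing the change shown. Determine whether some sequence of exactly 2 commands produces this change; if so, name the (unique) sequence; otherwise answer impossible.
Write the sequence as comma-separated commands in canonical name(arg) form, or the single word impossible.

begin: joint angles (θ0=0°, θ1=270°, θ2=180°)
1. rotate(2, -90) → joint angles (θ0=0°, θ1=270°, θ2=90°)
2. rotate(2, -90) → joint angles (θ0=0°, θ1=270°, θ2=0°)
all 16 alternatives checked — unique.

rotate(2, -90), rotate(2, -90)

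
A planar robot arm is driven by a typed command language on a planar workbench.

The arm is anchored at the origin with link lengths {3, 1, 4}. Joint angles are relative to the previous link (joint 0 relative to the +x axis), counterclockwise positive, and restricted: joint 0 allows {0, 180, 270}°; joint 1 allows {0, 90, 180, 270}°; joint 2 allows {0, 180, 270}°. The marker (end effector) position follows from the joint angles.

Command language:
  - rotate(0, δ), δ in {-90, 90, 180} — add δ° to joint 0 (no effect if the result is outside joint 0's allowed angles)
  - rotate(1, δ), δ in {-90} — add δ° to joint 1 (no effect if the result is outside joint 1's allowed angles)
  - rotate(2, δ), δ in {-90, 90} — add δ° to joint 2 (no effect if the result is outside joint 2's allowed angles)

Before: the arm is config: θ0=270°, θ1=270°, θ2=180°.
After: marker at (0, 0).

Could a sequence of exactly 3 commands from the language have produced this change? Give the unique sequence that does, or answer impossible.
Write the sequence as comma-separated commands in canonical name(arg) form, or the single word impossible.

rotate(1, -90), rotate(1, -90), rotate(1, -90)

initial: config: θ0=270°, θ1=270°, θ2=180°
1. rotate(1, -90) → config: θ0=270°, θ1=180°, θ2=180°
2. rotate(1, -90) → config: θ0=270°, θ1=90°, θ2=180°
3. rotate(1, -90) → config: θ0=270°, θ1=0°, θ2=180°
no other 3-command option fits: unique.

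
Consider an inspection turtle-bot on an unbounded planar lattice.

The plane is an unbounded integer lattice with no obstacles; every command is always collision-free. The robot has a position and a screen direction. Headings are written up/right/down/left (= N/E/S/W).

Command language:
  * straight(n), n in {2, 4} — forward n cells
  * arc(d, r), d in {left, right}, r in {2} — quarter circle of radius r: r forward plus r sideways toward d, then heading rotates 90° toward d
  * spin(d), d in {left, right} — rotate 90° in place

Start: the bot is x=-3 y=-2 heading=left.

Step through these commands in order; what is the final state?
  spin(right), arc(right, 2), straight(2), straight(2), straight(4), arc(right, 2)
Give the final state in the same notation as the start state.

t0: x=-3 y=-2 heading=left
1. spin(right) → x=-3 y=-2 heading=up
2. arc(right, 2) → x=-1 y=0 heading=right
3. straight(2) → x=1 y=0 heading=right
4. straight(2) → x=3 y=0 heading=right
5. straight(4) → x=7 y=0 heading=right
6. arc(right, 2) → x=9 y=-2 heading=down

x=9 y=-2 heading=down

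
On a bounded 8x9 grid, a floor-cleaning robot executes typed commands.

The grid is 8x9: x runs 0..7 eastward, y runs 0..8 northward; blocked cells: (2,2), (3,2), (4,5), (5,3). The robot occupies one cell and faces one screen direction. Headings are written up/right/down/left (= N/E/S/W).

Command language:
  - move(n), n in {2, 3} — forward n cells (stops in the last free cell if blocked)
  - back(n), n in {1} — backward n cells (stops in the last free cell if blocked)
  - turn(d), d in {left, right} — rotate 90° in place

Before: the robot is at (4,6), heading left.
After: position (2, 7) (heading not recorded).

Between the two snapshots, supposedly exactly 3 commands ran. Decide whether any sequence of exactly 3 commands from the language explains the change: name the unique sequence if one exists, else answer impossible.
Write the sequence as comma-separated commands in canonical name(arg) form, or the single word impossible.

key: running back(1) before move(2) would end elsewhere — order is forced
begin: at (4,6), heading left
step 1 (move(2)): at (2,6), heading left
step 2 (turn(left)): at (2,6), heading down
step 3 (back(1)): at (2,7), heading down
uniquely the one of 125 3-step routes that fits.

move(2), turn(left), back(1)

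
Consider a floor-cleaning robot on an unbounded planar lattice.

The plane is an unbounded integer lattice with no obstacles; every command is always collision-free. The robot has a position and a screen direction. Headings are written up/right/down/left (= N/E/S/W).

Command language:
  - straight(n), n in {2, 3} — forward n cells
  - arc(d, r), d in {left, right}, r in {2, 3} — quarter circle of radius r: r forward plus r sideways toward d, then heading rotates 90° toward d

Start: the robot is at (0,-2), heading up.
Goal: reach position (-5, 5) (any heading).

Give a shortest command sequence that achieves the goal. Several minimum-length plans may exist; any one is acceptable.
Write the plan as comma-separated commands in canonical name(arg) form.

start: at (0,-2), heading up
[1] after straight(2): at (0,0), heading up
[2] after arc(left, 3): at (-3,3), heading left
[3] after arc(right, 2): at (-5,5), heading up
no 2-step plan works, so 3 is optimal.

straight(2), arc(left, 3), arc(right, 2)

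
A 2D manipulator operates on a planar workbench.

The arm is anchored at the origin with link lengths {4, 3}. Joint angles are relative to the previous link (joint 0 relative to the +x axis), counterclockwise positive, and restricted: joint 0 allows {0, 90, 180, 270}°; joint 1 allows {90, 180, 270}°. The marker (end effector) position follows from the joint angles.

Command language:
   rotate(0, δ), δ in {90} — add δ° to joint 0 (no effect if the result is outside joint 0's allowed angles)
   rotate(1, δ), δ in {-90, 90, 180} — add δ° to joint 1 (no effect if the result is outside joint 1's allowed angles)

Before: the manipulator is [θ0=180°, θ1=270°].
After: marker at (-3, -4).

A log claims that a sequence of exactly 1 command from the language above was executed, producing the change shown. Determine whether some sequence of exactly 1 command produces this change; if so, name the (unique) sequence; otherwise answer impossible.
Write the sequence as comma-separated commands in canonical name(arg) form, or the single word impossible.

rotate(0, 90)

begin: [θ0=180°, θ1=270°]
1. rotate(0, 90) → [θ0=270°, θ1=270°]
uniquely the one of 4 1-step routes that fits.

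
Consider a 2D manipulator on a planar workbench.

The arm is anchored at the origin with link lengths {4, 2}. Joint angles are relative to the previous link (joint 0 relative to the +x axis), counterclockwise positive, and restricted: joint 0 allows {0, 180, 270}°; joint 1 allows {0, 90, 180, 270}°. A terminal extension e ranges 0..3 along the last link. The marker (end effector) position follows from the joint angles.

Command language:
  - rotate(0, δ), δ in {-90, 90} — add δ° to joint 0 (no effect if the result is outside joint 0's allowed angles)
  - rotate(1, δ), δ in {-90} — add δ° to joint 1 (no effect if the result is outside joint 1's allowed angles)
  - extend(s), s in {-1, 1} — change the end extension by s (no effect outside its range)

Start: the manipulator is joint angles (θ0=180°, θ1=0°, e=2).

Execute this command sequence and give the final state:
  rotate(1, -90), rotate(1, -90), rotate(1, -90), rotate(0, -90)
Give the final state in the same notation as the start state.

joint angles (θ0=180°, θ1=90°, e=2)

initial: joint angles (θ0=180°, θ1=0°, e=2)
1. rotate(1, -90) → joint angles (θ0=180°, θ1=270°, e=2)
2. rotate(1, -90) → joint angles (θ0=180°, θ1=180°, e=2)
3. rotate(1, -90) → joint angles (θ0=180°, θ1=90°, e=2)
4. rotate(0, -90) → joint angles (θ0=180°, θ1=90°, e=2)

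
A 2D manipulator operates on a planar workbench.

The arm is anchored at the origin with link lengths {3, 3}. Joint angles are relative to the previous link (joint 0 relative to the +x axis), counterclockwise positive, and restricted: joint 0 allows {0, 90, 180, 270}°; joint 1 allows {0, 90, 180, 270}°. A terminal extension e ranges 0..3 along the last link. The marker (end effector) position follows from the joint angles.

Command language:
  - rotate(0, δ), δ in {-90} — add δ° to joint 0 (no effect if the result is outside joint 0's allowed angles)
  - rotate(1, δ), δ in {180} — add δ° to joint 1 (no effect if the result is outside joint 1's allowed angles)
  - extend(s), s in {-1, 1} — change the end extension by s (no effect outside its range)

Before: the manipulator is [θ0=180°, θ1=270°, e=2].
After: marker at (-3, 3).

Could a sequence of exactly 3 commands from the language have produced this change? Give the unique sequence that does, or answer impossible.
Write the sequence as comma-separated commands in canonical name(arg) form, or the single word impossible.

extend(-1), extend(-1), extend(-1)

from: [θ0=180°, θ1=270°, e=2]
1. extend(-1) → [θ0=180°, θ1=270°, e=1]
2. extend(-1) → [θ0=180°, θ1=270°, e=0]
3. extend(-1) → [θ0=180°, θ1=270°, e=0]
no rival 3-sequence matches.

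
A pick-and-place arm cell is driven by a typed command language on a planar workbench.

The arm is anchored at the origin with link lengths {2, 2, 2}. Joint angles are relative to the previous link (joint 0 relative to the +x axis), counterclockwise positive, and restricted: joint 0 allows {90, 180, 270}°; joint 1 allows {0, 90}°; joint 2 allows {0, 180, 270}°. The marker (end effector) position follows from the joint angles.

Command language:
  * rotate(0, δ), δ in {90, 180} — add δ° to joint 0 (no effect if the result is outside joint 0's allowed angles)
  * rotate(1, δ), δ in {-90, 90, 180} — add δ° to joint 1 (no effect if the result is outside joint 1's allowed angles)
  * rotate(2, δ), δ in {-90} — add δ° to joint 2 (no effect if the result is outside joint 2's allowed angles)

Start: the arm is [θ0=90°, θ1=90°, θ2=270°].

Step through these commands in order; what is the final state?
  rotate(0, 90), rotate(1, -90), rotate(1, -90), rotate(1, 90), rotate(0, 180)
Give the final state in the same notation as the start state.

[θ0=180°, θ1=90°, θ2=270°]

t0: [θ0=90°, θ1=90°, θ2=270°]
1. rotate(0, 90) → [θ0=180°, θ1=90°, θ2=270°]
2. rotate(1, -90) → [θ0=180°, θ1=0°, θ2=270°]
3. rotate(1, -90) → [θ0=180°, θ1=0°, θ2=270°]
4. rotate(1, 90) → [θ0=180°, θ1=90°, θ2=270°]
5. rotate(0, 180) → [θ0=180°, θ1=90°, θ2=270°]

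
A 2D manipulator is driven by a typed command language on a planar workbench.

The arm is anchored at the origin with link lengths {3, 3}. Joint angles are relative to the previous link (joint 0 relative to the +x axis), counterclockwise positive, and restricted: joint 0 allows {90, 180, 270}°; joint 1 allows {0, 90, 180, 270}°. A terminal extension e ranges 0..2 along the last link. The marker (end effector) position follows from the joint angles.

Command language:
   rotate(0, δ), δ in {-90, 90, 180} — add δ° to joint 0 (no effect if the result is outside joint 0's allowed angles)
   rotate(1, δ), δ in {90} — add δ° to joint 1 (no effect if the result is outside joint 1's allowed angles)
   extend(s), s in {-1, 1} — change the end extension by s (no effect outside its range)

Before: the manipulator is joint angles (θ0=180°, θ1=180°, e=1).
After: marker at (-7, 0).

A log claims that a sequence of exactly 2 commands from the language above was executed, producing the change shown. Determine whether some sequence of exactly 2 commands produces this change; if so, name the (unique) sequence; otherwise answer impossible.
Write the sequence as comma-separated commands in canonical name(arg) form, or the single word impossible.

rotate(1, 90), rotate(1, 90)

begin: joint angles (θ0=180°, θ1=180°, e=1)
1. rotate(1, 90) → joint angles (θ0=180°, θ1=270°, e=1)
2. rotate(1, 90) → joint angles (θ0=180°, θ1=0°, e=1)
no other 2-command option fits: unique.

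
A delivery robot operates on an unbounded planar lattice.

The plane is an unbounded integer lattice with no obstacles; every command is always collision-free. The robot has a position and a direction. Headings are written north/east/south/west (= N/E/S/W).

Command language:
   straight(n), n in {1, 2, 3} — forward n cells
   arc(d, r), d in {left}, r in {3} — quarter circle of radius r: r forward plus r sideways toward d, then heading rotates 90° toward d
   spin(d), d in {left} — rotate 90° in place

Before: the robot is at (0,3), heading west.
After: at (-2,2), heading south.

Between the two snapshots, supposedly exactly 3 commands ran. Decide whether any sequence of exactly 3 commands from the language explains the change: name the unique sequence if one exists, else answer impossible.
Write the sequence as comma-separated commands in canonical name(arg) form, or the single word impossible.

key: position moved to (-2,2) AND the heading swung to S — translation plus rotation needed
t0: at (0,3), heading west
1. straight(2) → at (-2,3), heading west
2. spin(left) → at (-2,3), heading south
3. straight(1) → at (-2,2), heading south
no rival 3-sequence matches.

straight(2), spin(left), straight(1)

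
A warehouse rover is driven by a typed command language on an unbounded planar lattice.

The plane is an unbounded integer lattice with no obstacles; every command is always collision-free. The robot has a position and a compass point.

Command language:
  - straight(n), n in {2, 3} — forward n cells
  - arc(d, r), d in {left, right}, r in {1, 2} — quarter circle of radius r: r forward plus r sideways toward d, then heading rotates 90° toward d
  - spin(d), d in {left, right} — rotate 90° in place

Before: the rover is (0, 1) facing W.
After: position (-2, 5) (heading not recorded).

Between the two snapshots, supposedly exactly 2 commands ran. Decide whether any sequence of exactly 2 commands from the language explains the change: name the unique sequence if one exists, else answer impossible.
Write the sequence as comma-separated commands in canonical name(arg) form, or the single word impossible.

arc(right, 2), straight(2)

key: running straight(2) before arc(right, 2) would end elsewhere — order is forced
initial: (0, 1) facing W
1. arc(right, 2) → (-2, 3) facing N
2. straight(2) → (-2, 5) facing N
all 64 alternatives checked — unique.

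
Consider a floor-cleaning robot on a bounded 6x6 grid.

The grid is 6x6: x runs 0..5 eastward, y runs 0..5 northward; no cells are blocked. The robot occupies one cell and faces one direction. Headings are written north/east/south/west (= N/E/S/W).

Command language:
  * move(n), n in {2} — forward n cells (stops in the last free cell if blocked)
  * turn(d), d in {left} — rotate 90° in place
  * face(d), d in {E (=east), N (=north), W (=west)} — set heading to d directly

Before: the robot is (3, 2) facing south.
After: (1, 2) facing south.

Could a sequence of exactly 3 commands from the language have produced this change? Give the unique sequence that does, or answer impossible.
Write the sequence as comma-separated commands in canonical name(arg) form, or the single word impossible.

face(W), move(2), turn(left)

key: still facing S at the end — net rotation zero over 3 steps
start: (3, 2) facing south
1. face(W) → (3, 2) facing west
2. move(2) → (1, 2) facing west
3. turn(left) → (1, 2) facing south
no other 3-command option fits: unique.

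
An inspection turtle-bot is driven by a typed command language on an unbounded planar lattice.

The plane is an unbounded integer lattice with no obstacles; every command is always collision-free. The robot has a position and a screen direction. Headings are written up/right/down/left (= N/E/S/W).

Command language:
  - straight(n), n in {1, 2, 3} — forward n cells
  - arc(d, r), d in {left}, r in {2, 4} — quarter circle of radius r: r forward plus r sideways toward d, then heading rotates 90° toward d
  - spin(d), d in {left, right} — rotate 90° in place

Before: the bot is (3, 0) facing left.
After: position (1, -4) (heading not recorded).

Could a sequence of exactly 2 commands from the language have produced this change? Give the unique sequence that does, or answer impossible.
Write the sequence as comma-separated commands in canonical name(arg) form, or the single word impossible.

key: order matters: swapping arc(left, 2) and straight(2) lands elsewhere
initial: (3, 0) facing left
t=1 arc(left, 2) ⇒ (1, -2) facing down
t=2 straight(2) ⇒ (1, -4) facing down
uniquely the one of 49 2-step routes that fits.

arc(left, 2), straight(2)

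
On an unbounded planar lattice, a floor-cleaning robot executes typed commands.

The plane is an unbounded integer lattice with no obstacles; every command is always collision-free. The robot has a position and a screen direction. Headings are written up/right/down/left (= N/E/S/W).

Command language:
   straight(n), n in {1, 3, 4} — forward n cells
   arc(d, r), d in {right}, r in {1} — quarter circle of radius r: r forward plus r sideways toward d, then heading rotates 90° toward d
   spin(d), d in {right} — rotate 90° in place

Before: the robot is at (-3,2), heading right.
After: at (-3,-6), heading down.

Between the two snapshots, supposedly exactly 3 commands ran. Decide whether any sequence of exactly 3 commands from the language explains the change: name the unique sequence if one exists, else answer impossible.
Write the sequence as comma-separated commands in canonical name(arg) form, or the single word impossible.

spin(right), straight(4), straight(4)

key: running straight(4) before spin(right) would end elsewhere — order is forced
start: at (-3,2), heading right
[1] after spin(right): at (-3,2), heading down
[2] after straight(4): at (-3,-2), heading down
[3] after straight(4): at (-3,-6), heading down
uniquely the one of 125 3-step routes that fits.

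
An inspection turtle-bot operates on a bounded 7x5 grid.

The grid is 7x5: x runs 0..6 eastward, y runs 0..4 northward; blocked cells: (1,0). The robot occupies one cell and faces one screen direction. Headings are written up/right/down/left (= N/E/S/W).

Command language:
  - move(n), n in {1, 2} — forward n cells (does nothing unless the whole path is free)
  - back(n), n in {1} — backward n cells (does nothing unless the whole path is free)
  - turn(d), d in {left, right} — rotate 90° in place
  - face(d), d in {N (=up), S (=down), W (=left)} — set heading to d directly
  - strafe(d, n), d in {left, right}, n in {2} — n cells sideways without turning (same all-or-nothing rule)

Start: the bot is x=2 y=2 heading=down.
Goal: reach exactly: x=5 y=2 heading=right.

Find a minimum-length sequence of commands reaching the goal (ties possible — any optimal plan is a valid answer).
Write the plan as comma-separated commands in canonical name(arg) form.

turn(left), move(2), move(1)

start: x=2 y=2 heading=down
t=1 turn(left) ⇒ x=2 y=2 heading=right
t=2 move(2) ⇒ x=4 y=2 heading=right
t=3 move(1) ⇒ x=5 y=2 heading=right
nothing shorter than 3 reaches the goal.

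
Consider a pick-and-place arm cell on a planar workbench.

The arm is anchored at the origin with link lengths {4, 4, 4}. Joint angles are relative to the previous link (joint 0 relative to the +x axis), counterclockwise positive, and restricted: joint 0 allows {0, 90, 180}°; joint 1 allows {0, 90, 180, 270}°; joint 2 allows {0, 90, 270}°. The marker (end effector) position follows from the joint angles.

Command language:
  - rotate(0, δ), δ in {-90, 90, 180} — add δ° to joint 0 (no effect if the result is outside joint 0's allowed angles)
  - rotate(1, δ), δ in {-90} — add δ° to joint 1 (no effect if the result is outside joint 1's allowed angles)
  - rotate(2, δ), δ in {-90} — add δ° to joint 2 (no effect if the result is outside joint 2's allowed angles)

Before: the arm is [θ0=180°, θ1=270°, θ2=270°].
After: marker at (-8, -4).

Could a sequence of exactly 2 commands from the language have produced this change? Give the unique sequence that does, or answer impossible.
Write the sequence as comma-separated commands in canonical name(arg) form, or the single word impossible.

begin: [θ0=180°, θ1=270°, θ2=270°]
1. rotate(1, -90) → [θ0=180°, θ1=180°, θ2=270°]
2. rotate(1, -90) → [θ0=180°, θ1=90°, θ2=270°]
uniquely the one of 25 2-step routes that fits.

rotate(1, -90), rotate(1, -90)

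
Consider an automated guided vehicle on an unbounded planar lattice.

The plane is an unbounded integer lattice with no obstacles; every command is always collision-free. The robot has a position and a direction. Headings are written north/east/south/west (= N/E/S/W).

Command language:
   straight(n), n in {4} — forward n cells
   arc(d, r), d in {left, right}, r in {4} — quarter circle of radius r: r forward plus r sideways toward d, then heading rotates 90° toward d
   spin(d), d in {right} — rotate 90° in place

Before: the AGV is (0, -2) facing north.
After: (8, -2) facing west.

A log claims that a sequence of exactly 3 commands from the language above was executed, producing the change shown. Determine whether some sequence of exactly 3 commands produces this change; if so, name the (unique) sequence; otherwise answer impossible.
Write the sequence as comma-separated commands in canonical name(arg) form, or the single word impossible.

arc(right, 4), arc(right, 4), spin(right)

key: cell and facing (now W) both changed — the 3 commands mix motion and turning
start: (0, -2) facing north
1. arc(right, 4) → (4, 2) facing east
2. arc(right, 4) → (8, -2) facing south
3. spin(right) → (8, -2) facing west
all 64 alternatives checked — unique.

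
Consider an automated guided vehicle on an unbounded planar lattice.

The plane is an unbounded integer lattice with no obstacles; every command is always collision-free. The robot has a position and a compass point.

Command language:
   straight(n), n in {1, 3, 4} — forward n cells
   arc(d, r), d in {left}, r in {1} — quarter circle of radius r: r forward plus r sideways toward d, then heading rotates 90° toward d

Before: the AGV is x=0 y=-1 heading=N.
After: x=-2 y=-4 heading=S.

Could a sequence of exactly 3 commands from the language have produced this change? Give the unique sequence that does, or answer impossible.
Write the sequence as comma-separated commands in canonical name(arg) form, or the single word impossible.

arc(left, 1), arc(left, 1), straight(3)

key: order matters: swapping arc(left, 1) and straight(3) lands elsewhere
t0: x=0 y=-1 heading=N
[1] after arc(left, 1): x=-1 y=0 heading=W
[2] after arc(left, 1): x=-2 y=-1 heading=S
[3] after straight(3): x=-2 y=-4 heading=S
no rival 3-sequence matches.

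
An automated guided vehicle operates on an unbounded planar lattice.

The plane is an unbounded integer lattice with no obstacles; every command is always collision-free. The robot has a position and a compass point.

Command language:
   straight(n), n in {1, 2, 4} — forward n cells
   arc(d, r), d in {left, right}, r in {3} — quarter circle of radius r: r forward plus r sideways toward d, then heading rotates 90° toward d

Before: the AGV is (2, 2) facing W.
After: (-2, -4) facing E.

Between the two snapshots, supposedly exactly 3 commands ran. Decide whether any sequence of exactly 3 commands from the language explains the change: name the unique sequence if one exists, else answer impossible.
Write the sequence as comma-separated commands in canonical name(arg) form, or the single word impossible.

key: running arc(left, 3) before straight(4) would end elsewhere — order is forced
t0: (2, 2) facing W
t=1 straight(4) ⇒ (-2, 2) facing W
t=2 arc(left, 3) ⇒ (-5, -1) facing S
t=3 arc(left, 3) ⇒ (-2, -4) facing E
no rival 3-sequence matches.

straight(4), arc(left, 3), arc(left, 3)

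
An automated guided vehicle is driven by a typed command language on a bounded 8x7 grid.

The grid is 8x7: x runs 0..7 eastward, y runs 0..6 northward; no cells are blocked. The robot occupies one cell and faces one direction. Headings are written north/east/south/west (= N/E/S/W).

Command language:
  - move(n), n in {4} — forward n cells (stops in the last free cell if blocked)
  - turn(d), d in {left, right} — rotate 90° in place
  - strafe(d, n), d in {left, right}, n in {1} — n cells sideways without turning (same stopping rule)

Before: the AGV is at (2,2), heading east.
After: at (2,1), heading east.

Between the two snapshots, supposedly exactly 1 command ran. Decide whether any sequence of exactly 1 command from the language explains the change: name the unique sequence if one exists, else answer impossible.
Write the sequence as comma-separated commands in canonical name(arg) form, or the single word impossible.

key: still facing E — the one step turns nothing
start: at (2,2), heading east
1. strafe(right, 1) → at (2,1), heading east
no rival 1-sequence matches.

strafe(right, 1)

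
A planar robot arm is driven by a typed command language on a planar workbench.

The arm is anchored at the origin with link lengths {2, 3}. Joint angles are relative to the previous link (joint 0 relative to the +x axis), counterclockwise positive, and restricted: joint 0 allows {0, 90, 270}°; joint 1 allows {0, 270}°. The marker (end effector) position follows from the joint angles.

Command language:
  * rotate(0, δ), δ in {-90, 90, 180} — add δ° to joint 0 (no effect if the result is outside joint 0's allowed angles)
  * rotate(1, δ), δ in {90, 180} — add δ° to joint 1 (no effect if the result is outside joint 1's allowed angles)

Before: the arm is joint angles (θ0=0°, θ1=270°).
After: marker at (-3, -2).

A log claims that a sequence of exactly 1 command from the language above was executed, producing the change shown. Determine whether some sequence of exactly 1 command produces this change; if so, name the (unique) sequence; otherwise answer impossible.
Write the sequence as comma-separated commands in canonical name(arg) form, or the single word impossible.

initial: joint angles (θ0=0°, θ1=270°)
t=1 rotate(0, -90) ⇒ joint angles (θ0=270°, θ1=270°)
no other 1-command option fits: unique.

rotate(0, -90)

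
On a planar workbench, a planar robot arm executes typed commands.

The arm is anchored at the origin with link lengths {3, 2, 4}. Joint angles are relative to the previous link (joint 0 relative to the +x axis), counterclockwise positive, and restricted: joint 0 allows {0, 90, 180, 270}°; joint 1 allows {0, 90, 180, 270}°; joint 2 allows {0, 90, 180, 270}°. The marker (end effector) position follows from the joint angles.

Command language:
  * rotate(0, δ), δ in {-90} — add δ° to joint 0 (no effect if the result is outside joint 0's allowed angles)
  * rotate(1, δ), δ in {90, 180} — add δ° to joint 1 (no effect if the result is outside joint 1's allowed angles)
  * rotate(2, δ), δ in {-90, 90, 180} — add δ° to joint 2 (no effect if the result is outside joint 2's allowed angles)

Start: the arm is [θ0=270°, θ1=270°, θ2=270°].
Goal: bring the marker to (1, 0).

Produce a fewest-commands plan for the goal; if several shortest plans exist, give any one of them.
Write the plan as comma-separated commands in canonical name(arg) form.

from: [θ0=270°, θ1=270°, θ2=270°]
t=1 rotate(1, 90) ⇒ [θ0=270°, θ1=0°, θ2=270°]
t=2 rotate(2, -90) ⇒ [θ0=270°, θ1=0°, θ2=180°]
t=3 rotate(0, -90) ⇒ [θ0=180°, θ1=0°, θ2=180°]
t=4 rotate(0, -90) ⇒ [θ0=90°, θ1=0°, θ2=180°]
t=5 rotate(0, -90) ⇒ [θ0=0°, θ1=0°, θ2=180°]
no 4-step plan works, so 5 is optimal.

rotate(1, 90), rotate(2, -90), rotate(0, -90), rotate(0, -90), rotate(0, -90)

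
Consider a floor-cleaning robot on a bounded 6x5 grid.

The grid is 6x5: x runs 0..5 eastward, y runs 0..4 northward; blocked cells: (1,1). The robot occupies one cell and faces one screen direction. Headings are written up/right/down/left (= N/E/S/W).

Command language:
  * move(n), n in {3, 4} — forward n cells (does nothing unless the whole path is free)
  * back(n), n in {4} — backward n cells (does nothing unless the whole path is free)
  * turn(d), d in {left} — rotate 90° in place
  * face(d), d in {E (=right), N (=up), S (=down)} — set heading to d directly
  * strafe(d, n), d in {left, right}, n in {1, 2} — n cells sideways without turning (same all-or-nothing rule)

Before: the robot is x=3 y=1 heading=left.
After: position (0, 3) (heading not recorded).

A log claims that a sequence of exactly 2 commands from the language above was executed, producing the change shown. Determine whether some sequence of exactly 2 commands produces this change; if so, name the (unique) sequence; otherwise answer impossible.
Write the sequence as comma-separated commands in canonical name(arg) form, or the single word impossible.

strafe(right, 2), move(3)

key: running move(3) before strafe(right, 2) would end elsewhere — order is forced
from: x=3 y=1 heading=left
t=1 strafe(right, 2) ⇒ x=3 y=3 heading=left
t=2 move(3) ⇒ x=0 y=3 heading=left
all 121 alternatives checked — unique.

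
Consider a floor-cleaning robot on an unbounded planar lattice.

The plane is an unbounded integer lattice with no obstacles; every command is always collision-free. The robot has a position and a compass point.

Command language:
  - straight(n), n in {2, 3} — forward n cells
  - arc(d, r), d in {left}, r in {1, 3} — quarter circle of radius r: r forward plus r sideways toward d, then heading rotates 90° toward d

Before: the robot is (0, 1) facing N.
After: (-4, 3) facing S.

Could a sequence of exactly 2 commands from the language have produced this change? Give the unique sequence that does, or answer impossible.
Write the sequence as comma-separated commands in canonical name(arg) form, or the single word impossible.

arc(left, 3), arc(left, 1)

key: order matters: swapping arc(left, 3) and arc(left, 1) lands elsewhere
begin: (0, 1) facing N
step 1 (arc(left, 3)): (-3, 4) facing W
step 2 (arc(left, 1)): (-4, 3) facing S
no other 2-command option fits: unique.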